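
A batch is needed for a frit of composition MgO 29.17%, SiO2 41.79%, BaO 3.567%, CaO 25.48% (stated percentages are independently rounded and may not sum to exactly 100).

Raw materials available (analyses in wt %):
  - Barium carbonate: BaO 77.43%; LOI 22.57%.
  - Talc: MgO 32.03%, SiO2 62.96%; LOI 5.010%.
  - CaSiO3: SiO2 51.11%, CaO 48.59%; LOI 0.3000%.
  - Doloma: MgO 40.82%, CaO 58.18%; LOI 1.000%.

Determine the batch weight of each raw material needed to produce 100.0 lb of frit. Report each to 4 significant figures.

Rounding to four significant digits governs every mid-chain value as printed. The whole derivation keeps exact precision in all steps — each reported figure sees exactly one rounding; all derived quantities (glass mass, four oxide percentages, ignition loss, the yield, the totals) are computed starting from the weights on 100.0 lb of glass at full float precision exactly as printed in problem or answer.
The oxide mass targets at 100.0 lb frit:
  MgO: 29.17% × 100.0 = 29.17 lb
  SiO2: 41.79% × 100.0 = 41.79 lb
  BaO: 3.567% × 100.0 = 3.567 lb
  CaO: 25.48% × 100.0 = 25.48 lb
Verifying the oxide balance using the reported weights, against the basis in use (sum by sum, the targets are met net of answer rounding effects):
  MgO: 52.91·0.3203 + 29.94·0.4082 = 29.17 lb (target 29.17 lb)
  SiO2: 52.91·0.6296 + 16.59·0.5111 = 41.79 lb (target 41.79 lb)
  BaO: 4.607·0.7743 = 3.567 lb (target 3.567 lb)
  CaO: 16.59·0.4859 + 29.94·0.5818 = 25.48 lb (target 25.48 lb)
Glass-mass closure: batch Σ − ignition loss = 100.0 lb (the targets, summed, come to 100.0 lb; the stated basis being 100.0 lb — rounding explains the deltas).
Whole-batch sum: Σ batch = 104.0 lb; ignition loss, Σ(batch × LOI) = 4.040 lb; glass ÷ batch gives a yield of 96.12%.

Batch per 100.0 lb frit:
  Barium carbonate: 4.607 lb
  Talc: 52.91 lb
  CaSiO3: 16.59 lb
  Doloma: 29.94 lb
Total batch = 104.0 lb; LOI loss = 4.040 lb; yield = 96.12%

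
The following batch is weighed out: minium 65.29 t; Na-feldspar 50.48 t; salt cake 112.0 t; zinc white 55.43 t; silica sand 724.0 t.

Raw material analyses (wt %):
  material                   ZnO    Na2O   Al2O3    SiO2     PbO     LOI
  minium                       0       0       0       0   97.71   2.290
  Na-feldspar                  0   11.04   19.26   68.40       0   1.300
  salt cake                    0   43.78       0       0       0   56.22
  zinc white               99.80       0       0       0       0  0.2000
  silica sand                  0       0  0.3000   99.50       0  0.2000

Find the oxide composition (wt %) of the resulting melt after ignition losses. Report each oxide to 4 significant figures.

The intermediate values are printed rounded to four significant digits; all internal work carries exact precision at every stage. A single rounding produces every reported result — all derived quantities are recomputed starting from the weights per 940.5 t of glass in exact precision (net glass mass, LOI, the yield, the five compositions, the totals), precisely as stated by the question or the answer.
What the batch supplies per oxide:
  ZnO: 55.43·0.9980 = 55.32 t
  Na2O: 50.48·0.1104 + 112.0·0.4378 = 54.61 t
  Al2O3: 50.48·0.1926 + 724.0·0.003000 = 11.89 t
  SiO2: 50.48·0.6840 + 724.0·0.9950 = 754.9 t
  PbO: 65.29·0.9771 = 63.79 t
LOI: 65.29·0.02290 + 50.48·0.01300 + 112.0·0.5622 + 55.43·0.002000 + 724.0·0.002000 = 66.68 t
Glass mass = batch − LOI = 1007 − 66.68 = 940.5 t (matching Σ of the oxides)
wt % = 100 × oxide mass / glass mass

Glass mass = 940.5 t (batch 1007 − LOI 66.68).
Composition: ZnO 5.882%, Na2O 5.806%, Al2O3 1.265%, SiO2 80.26%, PbO 6.783%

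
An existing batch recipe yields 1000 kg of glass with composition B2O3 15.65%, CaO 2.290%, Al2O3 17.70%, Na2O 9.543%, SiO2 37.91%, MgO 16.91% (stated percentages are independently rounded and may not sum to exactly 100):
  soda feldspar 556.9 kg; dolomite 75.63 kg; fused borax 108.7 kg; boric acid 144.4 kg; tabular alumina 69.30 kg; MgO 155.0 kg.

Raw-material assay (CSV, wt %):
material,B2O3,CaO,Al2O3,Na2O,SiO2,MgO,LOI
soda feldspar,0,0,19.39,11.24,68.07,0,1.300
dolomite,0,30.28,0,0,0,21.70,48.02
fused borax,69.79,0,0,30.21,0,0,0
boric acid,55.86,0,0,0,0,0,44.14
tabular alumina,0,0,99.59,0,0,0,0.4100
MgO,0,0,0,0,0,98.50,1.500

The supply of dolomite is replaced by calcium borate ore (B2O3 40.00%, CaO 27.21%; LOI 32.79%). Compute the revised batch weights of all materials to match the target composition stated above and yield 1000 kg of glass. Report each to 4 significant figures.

Values along the way are shown rounded off to 4 significant figures as written. Every computation carries full float precision through the solve; each reported figure takes a single rounding; the derived quantities, including the yield, six oxide percentages, totals, ignition loss, glass mass, are re-derived from the weighed amounts on 1000 kg of glass at full precision, exactly as shown in the problem or the answer.
Oxide-by-oxide targets in 1000 kg glass:
  B2O3: 15.65% × 1000 = 156.5 kg
  CaO: 2.290% × 1000 = 22.90 kg
  Al2O3: 17.70% × 1000 = 177.0 kg
  Na2O: 9.543% × 1000 = 95.43 kg
  SiO2: 37.91% × 1000 = 379.1 kg
  MgO: 16.91% × 1000 = 169.1 kg
Per-oxide balance check per the reported batch figures, versus the basis set out (delivered sums recover each target once rounding is allowed for):
  B2O3: 84.16·0.4000 + 108.7·0.6979 + 84.12·0.5586 = 156.5 kg (target 156.5 kg)
  CaO: 84.16·0.2721 = 22.90 kg (target 22.90 kg)
  Al2O3: 556.9·0.1939 + 69.30·0.9959 = 177.0 kg (target 177.0 kg)
  Na2O: 556.9·0.1124 + 108.7·0.3021 = 95.43 kg (target 95.43 kg)
  SiO2: 556.9·0.6807 = 379.1 kg (target 379.1 kg)
  MgO: 171.7·0.9850 = 169.1 kg (target 169.1 kg)
Glass mass check: total charge less LOI = 1000 kg (oxide target masses add up to 1000 kg; the stated basis being 1000 kg — a pure rounding effect).
Total batch = Σ batch = 1075 kg; loss to ignition Σ batch·LOI = 74.83 kg; glass ÷ batch gives a yield of 93.04%.

Revised batch per 1000 kg glass:
  soda feldspar: 556.9 kg
  calcium borate ore: 84.16 kg
  fused borax: 108.7 kg
  boric acid: 84.12 kg
  tabular alumina: 69.30 kg
  MgO: 171.7 kg
Total batch = 1075 kg; LOI loss = 74.83 kg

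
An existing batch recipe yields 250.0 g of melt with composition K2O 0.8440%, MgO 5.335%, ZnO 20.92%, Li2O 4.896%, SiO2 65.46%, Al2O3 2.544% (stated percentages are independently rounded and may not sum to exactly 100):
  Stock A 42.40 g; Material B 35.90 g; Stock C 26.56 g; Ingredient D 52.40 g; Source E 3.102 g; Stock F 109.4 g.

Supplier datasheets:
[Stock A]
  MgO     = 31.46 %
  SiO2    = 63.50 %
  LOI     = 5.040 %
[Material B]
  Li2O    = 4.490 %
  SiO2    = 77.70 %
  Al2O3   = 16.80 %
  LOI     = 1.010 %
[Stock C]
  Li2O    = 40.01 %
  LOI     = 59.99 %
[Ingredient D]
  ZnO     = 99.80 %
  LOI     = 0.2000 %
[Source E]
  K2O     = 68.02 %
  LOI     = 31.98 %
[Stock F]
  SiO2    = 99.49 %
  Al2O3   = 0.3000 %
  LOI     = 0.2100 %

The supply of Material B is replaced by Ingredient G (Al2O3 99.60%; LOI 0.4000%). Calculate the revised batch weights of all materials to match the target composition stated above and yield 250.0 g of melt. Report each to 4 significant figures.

All internal work holds full precision in all steps — values along the way are shown (rounded to 4 significant digits) at each printed step; each reported figure carries a single rounding — the derived quantities (glass mass, the six compositions, the totals, LOI, yield) are computed at exact precision starting from the weights at 250.0 g of glass exactly as printed in question or answer.
Per-oxide target masses for 250.0 g melt:
  K2O: 0.8440% × 250.0 = 2.110 g
  MgO: 5.335% × 250.0 = 13.34 g
  ZnO: 20.92% × 250.0 = 52.30 g
  Li2O: 4.896% × 250.0 = 12.24 g
  SiO2: 65.46% × 250.0 = 163.6 g
  Al2O3: 2.544% × 250.0 = 6.360 g
Sums-versus-targets review from the weights as reported, versus the basis set out (delivered sums recover each target net of answer rounding effects):
  K2O: 3.102·0.6802 = 2.110 g (target 2.110 g)
  MgO: 42.40·0.3146 = 13.34 g (target 13.34 g)
  ZnO: 52.40·0.9980 = 52.30 g (target 52.30 g)
  Li2O: 30.59·0.4001 = 12.24 g (target 12.24 g)
  SiO2: 42.40·0.6350 + 137.4·0.9949 = 163.6 g (target 163.6 g)
  Al2O3: 5.972·0.9960 + 137.4·0.003000 = 6.360 g (target 6.360 g)
Glass-mass bookkeeping: total batch − LOI = 250.0 g (oxide target masses add up to 250.0 g; with the basis standing at 250.0 g — rounding explains the deltas).
Batch grand total — Σ batch = 271.9 g; Σ batch·LOI gives LOI loss = 21.90 g; yield: glass divided by total = 91.95%.

Revised batch per 250.0 g melt:
  Stock A: 42.40 g
  Ingredient G: 5.972 g
  Stock C: 30.59 g
  Ingredient D: 52.40 g
  Source E: 3.102 g
  Stock F: 137.4 g
Total batch = 271.9 g; LOI loss = 21.90 g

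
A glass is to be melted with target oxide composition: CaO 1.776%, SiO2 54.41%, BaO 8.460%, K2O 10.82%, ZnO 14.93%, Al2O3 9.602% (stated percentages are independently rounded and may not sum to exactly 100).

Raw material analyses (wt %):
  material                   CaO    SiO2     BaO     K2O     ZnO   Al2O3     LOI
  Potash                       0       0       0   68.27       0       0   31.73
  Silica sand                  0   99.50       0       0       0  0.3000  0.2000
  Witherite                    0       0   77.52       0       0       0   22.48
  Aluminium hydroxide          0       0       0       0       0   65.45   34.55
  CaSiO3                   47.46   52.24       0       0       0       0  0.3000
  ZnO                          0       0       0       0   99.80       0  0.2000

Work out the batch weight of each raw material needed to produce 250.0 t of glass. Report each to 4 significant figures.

Batch per 250.0 t glass:
  Potash: 39.62 t
  Silica sand: 131.8 t
  Witherite: 27.28 t
  Aluminium hydroxide: 36.07 t
  CaSiO3: 9.355 t
  ZnO: 37.40 t
Total batch = 281.5 t; LOI loss = 31.53 t; yield = 88.80%

All internal work carries exact precision throughout — in-progress results are printed, rounded to four significant digits, between the steps — every reported figure takes just one rounding. All derived quantities, including LOI, the totals, six oxide percentages, net glass mass, yield, are carried from the weighed amounts for 250.0 t of glass at full float precision, exactly as printed in the problem or answer text.
Target oxide masses per 250.0 t glass:
  CaO: 1.776% × 250.0 = 4.440 t
  SiO2: 54.41% × 250.0 = 136.0 t
  BaO: 8.460% × 250.0 = 21.15 t
  K2O: 10.82% × 250.0 = 27.05 t
  ZnO: 14.93% × 250.0 = 37.33 t
  Al2O3: 9.602% × 250.0 = 24.00 t
Verifying the oxide balance using the reported weights, for the quoted basis mass (every target is met by its sum net of answer rounding effects):
  CaO: 9.355·0.4746 = 4.440 t (target 4.440 t)
  SiO2: 131.8·0.9950 + 9.355·0.5224 = 136.0 t (target 136.0 t)
  BaO: 27.28·0.7752 = 21.15 t (target 21.15 t)
  K2O: 39.62·0.6827 = 27.05 t (target 27.05 t)
  ZnO: 37.40·0.9980 = 37.33 t (target 37.33 t)
  Al2O3: 131.8·0.003000 + 36.07·0.6545 = 24.00 t (target 24.00 t)
Glass mass check: the batch minus its LOI: 250.0 t (per-oxide target masses sum to 250.0 t; against the stated basis, 250.0 t — a pure rounding effect).
Total batch = Σ batch = 281.5 t; LOI loss = Σ batch·LOI = 31.53 t; as yield: glass ÷ batch → 88.80%.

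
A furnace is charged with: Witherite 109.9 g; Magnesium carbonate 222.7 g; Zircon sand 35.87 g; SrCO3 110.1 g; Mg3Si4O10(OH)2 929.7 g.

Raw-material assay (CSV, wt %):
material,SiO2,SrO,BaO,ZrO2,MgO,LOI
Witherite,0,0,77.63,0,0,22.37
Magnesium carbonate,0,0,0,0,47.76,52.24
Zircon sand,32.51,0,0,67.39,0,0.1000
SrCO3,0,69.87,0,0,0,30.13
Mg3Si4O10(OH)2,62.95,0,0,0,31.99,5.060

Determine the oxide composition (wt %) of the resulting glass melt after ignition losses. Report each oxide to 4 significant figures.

Glass mass = 1187 g (batch 1408 − LOI 221.2).
Composition: SiO2 50.28%, SrO 6.480%, BaO 7.187%, ZrO2 2.036%, MgO 34.01%

Mid-chain values are shown, rounded to 4 significant figures, in the printout — all arithmetic keeps exact precision end to end. Exactly one rounding is applied to each reported result; derived quantities, including the totals, the yield, LOI, glass mass, the five compositions, are re-derived starting from the weights per 1187 g of glass in full precision as they appear in question or answer.
Per-oxide mass from batch:
  SiO2: 35.87·0.3251 + 929.7·0.6295 = 596.9 g
  SrO: 110.1·0.6987 = 76.93 g
  BaO: 109.9·0.7763 = 85.32 g
  ZrO2: 35.87·0.6739 = 24.17 g
  MgO: 222.7·0.4776 + 929.7·0.3199 = 403.8 g
LOI: 109.9·0.2237 + 222.7·0.5224 + 35.87·0.001000 + 110.1·0.3013 + 929.7·0.05060 = 221.2 g
batch − LOI leaves glass = 1408 − 221.2 = 1187 g (= Σ oxide masses)
wt % = oxide mass / glass mass × 100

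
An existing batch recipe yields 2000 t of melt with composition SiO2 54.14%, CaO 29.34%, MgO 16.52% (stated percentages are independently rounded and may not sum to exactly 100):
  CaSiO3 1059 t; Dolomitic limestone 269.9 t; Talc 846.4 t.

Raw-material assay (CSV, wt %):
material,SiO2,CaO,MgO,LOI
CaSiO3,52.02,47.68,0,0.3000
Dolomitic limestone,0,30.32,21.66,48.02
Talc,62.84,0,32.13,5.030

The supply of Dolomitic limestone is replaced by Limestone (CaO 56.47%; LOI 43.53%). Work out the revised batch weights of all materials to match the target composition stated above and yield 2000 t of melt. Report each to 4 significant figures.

Revised batch per 2000 t melt:
  CaSiO3: 839.3 t
  Limestone: 330.5 t
  Talc: 1028 t
Total batch = 2198 t; LOI loss = 198.1 t

Mid-chain values are printed (rounded to 4 significant digits) on the page — each numeric step carries full precision from first step to last — exactly one rounding goes into every reported value. All derived quantities are recomputed in full float precision (yield, glass mass, LOI, the totals, the three compositions) from the batch weights per 2000 t of glass, as given in the problem or answer text.
The oxide mass targets at 2000 t melt:
  SiO2: 54.14% × 2000 = 1083 t
  CaO: 29.34% × 2000 = 586.8 t
  MgO: 16.52% × 2000 = 330.4 t
Balance tally, oxide-wise, with the batch weights as given, versus the basis set out (every target is met by its sum modulo rounding of the values):
  SiO2: 839.3·0.5202 + 1028·0.6284 = 1083 t (target 1083 t)
  CaO: 839.3·0.4768 + 330.5·0.5647 = 586.8 t (target 586.8 t)
  MgO: 1028·0.3213 = 330.3 t (target 330.4 t)
The glass-mass cross-check: the batch minus its LOI: 2000 t (targets for the oxides total 2000 t; stated basis 2000 t — deltas are rounding alone).
Total batch = Σ batch = 2198 t; LOI removed, Σ of batch·LOI: 198.1 t; yield: glass divided by total = 90.99%.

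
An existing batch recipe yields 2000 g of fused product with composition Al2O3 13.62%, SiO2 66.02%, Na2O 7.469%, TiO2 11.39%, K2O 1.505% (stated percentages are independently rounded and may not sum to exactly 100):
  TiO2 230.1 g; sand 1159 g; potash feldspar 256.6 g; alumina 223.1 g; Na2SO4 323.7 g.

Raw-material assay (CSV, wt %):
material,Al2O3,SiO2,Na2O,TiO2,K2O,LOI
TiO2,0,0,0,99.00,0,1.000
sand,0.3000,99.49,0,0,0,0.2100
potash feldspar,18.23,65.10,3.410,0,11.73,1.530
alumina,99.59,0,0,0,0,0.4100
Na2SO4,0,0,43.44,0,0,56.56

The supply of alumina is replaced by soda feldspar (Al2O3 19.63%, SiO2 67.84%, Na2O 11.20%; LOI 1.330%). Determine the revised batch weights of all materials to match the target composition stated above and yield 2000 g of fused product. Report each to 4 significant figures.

Revised batch per 2000 g fused product:
  TiO2: 230.1 g
  sand: 379.5 g
  potash feldspar: 256.6 g
  soda feldspar: 1144 g
  Na2SO4: 28.89 g
Total batch = 2039 g; LOI loss = 38.58 g

The intermediate values are shown rounded to four significant figures when written out. The whole derivation carries full float precision from first step to last; each reported number is rounded only once — the derived quantities are rebuilt from the batch weights on 2000 g of glass in full float precision (net glass mass, LOI, five oxide percentages, the yield, totals), exactly as shown in problem or answer.
Per-oxide target masses for 2000 g fused product:
  Al2O3: 13.62% × 2000 = 272.4 g
  SiO2: 66.02% × 2000 = 1320 g
  Na2O: 7.469% × 2000 = 149.4 g
  TiO2: 11.39% × 2000 = 227.8 g
  K2O: 1.505% × 2000 = 30.10 g
Checking each oxide sum per the reported batch figures, for the quoted basis mass (oxide sums agree with the targets given rounding of the digits):
  Al2O3: 379.5·0.003000 + 256.6·0.1823 + 1144·0.1963 = 272.5 g (target 272.4 g)
  SiO2: 379.5·0.9949 + 256.6·0.6510 + 1144·0.6784 = 1321 g (target 1320 g)
  Na2O: 256.6·0.03410 + 1144·0.1120 + 28.89·0.4344 = 149.4 g (target 149.4 g)
  TiO2: 230.1·0.9900 = 227.8 g (target 227.8 g)
  K2O: 256.6·0.1173 = 30.10 g (target 30.10 g)
Auditing the glass mass value: total batch − LOI = 2001 g (the Σ of target masses is 2000 g; stated basis 2000 g — deltas are rounding alone).
Adding the batch up: Σ batch = 2039 g; the LOI term Σ batch·LOI equals 38.58 g; yield = glass ÷ total batch = 98.11%.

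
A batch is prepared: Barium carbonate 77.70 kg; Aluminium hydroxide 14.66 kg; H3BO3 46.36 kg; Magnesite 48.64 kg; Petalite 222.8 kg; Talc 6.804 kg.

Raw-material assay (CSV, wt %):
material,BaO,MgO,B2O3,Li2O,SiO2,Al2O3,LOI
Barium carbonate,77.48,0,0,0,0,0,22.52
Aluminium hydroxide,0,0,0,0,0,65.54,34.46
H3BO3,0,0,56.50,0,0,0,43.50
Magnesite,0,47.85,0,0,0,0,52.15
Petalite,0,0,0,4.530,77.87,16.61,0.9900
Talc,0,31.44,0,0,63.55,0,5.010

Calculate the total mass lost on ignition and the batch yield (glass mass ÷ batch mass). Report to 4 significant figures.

Values along the way are displayed, rounded to four significant figures, in the working — full float precision is held end to end; each reported number is rounded exactly once; derived quantities (LOI, net glass mass, yield, six oxide percentages, the totals) are recomputed in full precision from the weighed amounts at 346.3 kg of glass as given in either problem or answer.
Material-by-material LOI:
  Barium carbonate: 77.70 × 0.2252 = 17.50 kg
  Aluminium hydroxide: 14.66 × 0.3446 = 5.052 kg
  H3BO3: 46.36 × 0.4350 = 20.17 kg
  Magnesite: 48.64 × 0.5215 = 25.37 kg
  Petalite: 222.8 × 0.009900 = 2.206 kg
  Talc: 6.804 × 0.05010 = 0.3409 kg
Total LOI = 70.63 kg
Glass = batch − LOI = 417.0 − 70.63 = 346.3 kg

LOI loss = 70.63 kg; glass = 346.3 kg; yield = 83.06%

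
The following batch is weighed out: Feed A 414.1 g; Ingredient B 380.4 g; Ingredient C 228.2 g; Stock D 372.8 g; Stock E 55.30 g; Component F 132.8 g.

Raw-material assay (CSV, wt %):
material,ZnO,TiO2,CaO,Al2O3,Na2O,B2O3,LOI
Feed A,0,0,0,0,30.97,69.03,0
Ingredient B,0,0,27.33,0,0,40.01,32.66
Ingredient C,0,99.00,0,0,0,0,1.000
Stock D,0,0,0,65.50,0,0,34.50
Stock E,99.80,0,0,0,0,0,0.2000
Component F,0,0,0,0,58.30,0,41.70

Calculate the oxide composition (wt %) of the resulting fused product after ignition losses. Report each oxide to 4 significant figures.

The working math holds exact precision throughout. Working values are printed with 4-significant-digit rounding between the steps; exactly one rounding lands on each reported number — all derived quantities are rebuilt from the batch weights on 1273 g of glass in full precision (the six compositions, net glass mass, the totals, LOI, yield), as given in question or answer.
Oxide-by-oxide delivered mass:
  ZnO: 55.30·0.9980 = 55.19 g
  TiO2: 228.2·0.9900 = 225.9 g
  CaO: 380.4·0.2733 = 104.0 g
  Al2O3: 372.8·0.6550 = 244.2 g
  Na2O: 414.1·0.3097 + 132.8·0.5830 = 205.7 g
  B2O3: 414.1·0.6903 + 380.4·0.4001 = 438.1 g
LOI: 380.4·0.3266 + 228.2·0.01000 + 372.8·0.3450 + 55.30·0.002000 + 132.8·0.4170 = 310.6 g
Glass mass = batch − LOI = 1584 − 310.6 = 1273 g (consistent with Σ oxide mass)
wt % = oxide mass / glass mass × 100

Glass mass = 1273 g (batch 1584 − LOI 310.6).
Composition: ZnO 4.335%, TiO2 17.75%, CaO 8.167%, Al2O3 19.18%, Na2O 16.16%, B2O3 34.41%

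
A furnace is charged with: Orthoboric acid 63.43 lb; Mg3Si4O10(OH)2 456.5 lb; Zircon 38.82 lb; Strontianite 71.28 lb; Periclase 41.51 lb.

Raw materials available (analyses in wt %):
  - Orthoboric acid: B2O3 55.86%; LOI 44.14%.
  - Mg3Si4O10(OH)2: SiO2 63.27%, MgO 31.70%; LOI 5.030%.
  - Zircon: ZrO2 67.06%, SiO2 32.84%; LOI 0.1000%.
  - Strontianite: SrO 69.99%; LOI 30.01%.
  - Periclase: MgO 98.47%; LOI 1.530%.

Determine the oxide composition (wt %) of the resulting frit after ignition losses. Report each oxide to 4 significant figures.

Glass mass = 598.5 lb (batch 671.5 − LOI 73.03).
Composition: ZrO2 4.350%, B2O3 5.920%, SrO 8.335%, SiO2 50.39%, MgO 31.01%

Each numeric step maintains full float precision end to end; mid-chain values are displayed, rounded to four significant figures, within the worked lines. Every reported figure is rounded once only; the derived quantities, including the yield, ignition loss, net glass mass, the totals, five oxide percentages, are carried from the weighed amounts on 598.5 lb of glass at exact precision, as set out in the problem or the answer.
Oxide-by-oxide delivered mass:
  ZrO2: 38.82·0.6706 = 26.03 lb
  B2O3: 63.43·0.5586 = 35.43 lb
  SrO: 71.28·0.6999 = 49.89 lb
  SiO2: 456.5·0.6327 + 38.82·0.3284 = 301.6 lb
  MgO: 456.5·0.3170 + 41.51·0.9847 = 185.6 lb
LOI: 63.43·0.4414 + 456.5·0.05030 + 38.82·0.001000 + 71.28·0.3001 + 41.51·0.01530 = 73.03 lb
batch − LOI leaves glass = 671.5 − 73.03 = 598.5 lb (= the summed oxide contributions)
wt %: oxide over glass, times 100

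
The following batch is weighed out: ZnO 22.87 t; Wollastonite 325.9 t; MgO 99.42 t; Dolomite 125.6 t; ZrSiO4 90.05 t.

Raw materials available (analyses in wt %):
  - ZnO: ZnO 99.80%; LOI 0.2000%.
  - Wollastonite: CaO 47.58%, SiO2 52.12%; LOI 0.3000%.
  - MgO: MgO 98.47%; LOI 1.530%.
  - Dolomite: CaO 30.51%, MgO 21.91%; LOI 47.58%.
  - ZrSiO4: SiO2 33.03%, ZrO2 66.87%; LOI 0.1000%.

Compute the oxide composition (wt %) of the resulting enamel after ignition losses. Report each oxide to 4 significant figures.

Glass mass = 601.4 t (batch 663.8 − LOI 62.40).
Composition: CaO 32.15%, SiO2 33.19%, ZrO2 10.01%, ZnO 3.795%, MgO 20.85%

Every computation carries full precision throughout — the intermediate values appear, rounded to four significant digits, across the worked steps; each reported result carries a single rounding. Derived quantities (yield, the five compositions, totals, ignition loss, net glass mass) are re-derived at exact precision from the batch weights per 601.4 t of glass, as set out in the problem or answer text.
Mass of each oxide from the mix:
  CaO: 325.9·0.4758 + 125.6·0.3051 = 193.4 t
  SiO2: 325.9·0.5212 + 90.05·0.3303 = 199.6 t
  ZrO2: 90.05·0.6687 = 60.22 t
  ZnO: 22.87·0.9980 = 22.82 t
  MgO: 99.42·0.9847 + 125.6·0.2191 = 125.4 t
LOI: 22.87·0.002000 + 325.9·0.003000 + 99.42·0.01530 + 125.6·0.4758 + 90.05·0.001000 = 62.40 t
Net of LOI, the glass mass = 663.8 − 62.40 = 601.4 t (matching Σ of the oxides)
wt % = 100 × oxide mass / glass mass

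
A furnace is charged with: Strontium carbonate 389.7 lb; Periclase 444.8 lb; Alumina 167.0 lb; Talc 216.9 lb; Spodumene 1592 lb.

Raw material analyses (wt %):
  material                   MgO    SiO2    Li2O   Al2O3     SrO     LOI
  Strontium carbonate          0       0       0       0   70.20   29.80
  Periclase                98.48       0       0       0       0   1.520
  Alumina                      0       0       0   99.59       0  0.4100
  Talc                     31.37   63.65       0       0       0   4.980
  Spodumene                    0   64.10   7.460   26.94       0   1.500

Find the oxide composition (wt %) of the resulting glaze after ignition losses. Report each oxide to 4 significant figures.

Working values are printed rounded to four significant digits in the printout; full float precision is kept all the way through; every reported value includes exactly one rounding; the derived quantities (glass mass, the totals, the yield, LOI, five oxide percentages) are re-derived in exact precision from the batch weights on 2652 lb of glass as written in the question or the answer.
Per-oxide mass from batch:
  MgO: 444.8·0.9848 + 216.9·0.3137 = 506.1 lb
  SiO2: 216.9·0.6365 + 1592·0.6410 = 1159 lb
  Li2O: 1592·0.07460 = 118.8 lb
  Al2O3: 167.0·0.9959 + 1592·0.2694 = 595.2 lb
  SrO: 389.7·0.7020 = 273.6 lb
LOI: 389.7·0.2980 + 444.8·0.01520 + 167.0·0.004100 + 216.9·0.04980 + 1592·0.01500 = 158.3 lb
Glass = total batch minus LOI = 2810 − 158.3 = 2652 lb (matching Σ of the oxides)
percent share: oxide ÷ glass, ×100

Glass mass = 2652 lb (batch 2810 − LOI 158.3).
Composition: MgO 19.08%, SiO2 43.68%, Li2O 4.478%, Al2O3 22.44%, SrO 10.32%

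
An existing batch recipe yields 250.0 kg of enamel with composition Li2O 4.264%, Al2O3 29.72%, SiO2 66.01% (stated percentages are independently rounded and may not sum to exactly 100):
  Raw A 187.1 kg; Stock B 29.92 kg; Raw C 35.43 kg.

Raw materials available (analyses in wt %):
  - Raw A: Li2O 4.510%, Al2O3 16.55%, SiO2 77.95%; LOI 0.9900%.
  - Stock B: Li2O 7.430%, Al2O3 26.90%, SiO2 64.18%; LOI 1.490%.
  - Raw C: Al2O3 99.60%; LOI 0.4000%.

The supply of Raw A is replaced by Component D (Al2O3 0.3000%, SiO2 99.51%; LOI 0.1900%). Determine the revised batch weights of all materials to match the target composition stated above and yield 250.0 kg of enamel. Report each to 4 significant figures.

Rounding to 4 significant digits extends to each intermediate as printed — all arithmetic keeps full float precision at all times — every reported value is rounded a single time. The derived quantities (the three compositions, the yield, the totals, ignition loss, net glass mass) are rebuilt in full float precision from the batch weights at 250.0 kg of glass precisely as stated by the problem or answer text.
Target oxide masses per 250.0 kg enamel:
  Li2O: 4.264% × 250.0 = 10.66 kg
  Al2O3: 29.72% × 250.0 = 74.30 kg
  SiO2: 66.01% × 250.0 = 165.0 kg
Sums-versus-targets review working from each reported weight, on the stated basis (sums match the target masses once rounding is allowed for):
  Li2O: 143.5·0.07430 = 10.66 kg (target 10.66 kg)
  Al2O3: 73.30·0.003000 + 143.5·0.2690 + 35.63·0.9960 = 74.31 kg (target 74.30 kg)
  SiO2: 73.30·0.9951 + 143.5·0.6418 = 165.0 kg (target 165.0 kg)
Glass-mass sanity pass: net batch after ignition = 250.0 kg (targets for the oxides total 250.0 kg; stated basis 250.0 kg — gaps are rounding artifacts).
Total batch = Σ batch = 252.4 kg; LOI removed, Σ of batch·LOI: 2.420 kg; the yield ratio, glass ÷ batch: 99.04%.

Revised batch per 250.0 kg enamel:
  Component D: 73.30 kg
  Stock B: 143.5 kg
  Raw C: 35.63 kg
Total batch = 252.4 kg; LOI loss = 2.420 kg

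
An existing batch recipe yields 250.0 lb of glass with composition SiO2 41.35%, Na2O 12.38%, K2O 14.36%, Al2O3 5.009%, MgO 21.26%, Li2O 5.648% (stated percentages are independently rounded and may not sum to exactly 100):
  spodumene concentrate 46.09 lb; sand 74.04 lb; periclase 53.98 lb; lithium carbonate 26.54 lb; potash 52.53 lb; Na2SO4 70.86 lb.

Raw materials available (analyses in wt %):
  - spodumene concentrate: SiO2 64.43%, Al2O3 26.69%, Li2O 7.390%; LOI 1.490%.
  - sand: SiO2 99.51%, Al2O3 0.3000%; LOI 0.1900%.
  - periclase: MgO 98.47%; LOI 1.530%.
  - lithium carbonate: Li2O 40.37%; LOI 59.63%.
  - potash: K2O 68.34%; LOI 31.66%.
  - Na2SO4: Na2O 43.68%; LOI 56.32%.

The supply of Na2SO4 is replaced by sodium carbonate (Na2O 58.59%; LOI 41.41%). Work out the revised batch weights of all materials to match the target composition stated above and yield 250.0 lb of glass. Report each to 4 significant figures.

Full float precision is kept throughout. Intermediates appear, with 4-significant-digit rounding, between the steps; a single rounding finalizes every reported value. The derived quantities (yield, LOI, glass mass, the six compositions, totals) are re-derived using the weight values on 250.0 lb of glass at full float precision as set out in the problem or answer text.
Target oxide masses per 250.0 lb glass:
  SiO2: 41.35% × 250.0 = 103.4 lb
  Na2O: 12.38% × 250.0 = 30.95 lb
  K2O: 14.36% × 250.0 = 35.90 lb
  Al2O3: 5.009% × 250.0 = 12.52 lb
  MgO: 21.26% × 250.0 = 53.15 lb
  Li2O: 5.648% × 250.0 = 14.12 lb
Per-oxide balance check applying the batch weights above, for the quoted basis mass (every target is met by its sum up to rounding of the answer):
  SiO2: 46.09·0.6443 + 74.04·0.9951 = 103.4 lb (target 103.4 lb)
  Na2O: 52.82·0.5859 = 30.95 lb (target 30.95 lb)
  K2O: 52.53·0.6834 = 35.90 lb (target 35.90 lb)
  Al2O3: 46.09·0.2669 + 74.04·0.003000 = 12.52 lb (target 12.52 lb)
  MgO: 53.98·0.9847 = 53.15 lb (target 53.15 lb)
  Li2O: 46.09·0.07390 + 26.54·0.4037 = 14.12 lb (target 14.12 lb)
Mass balance on the glass: net batch after ignition = 250.0 lb (the Σ of target masses is 250.0 lb; versus the stated basis of 250.0 lb — any gap is answer rounding).
Batch grand total — Σ batch = 306.0 lb; the LOI term Σ batch·LOI equals 55.98 lb; glass ÷ batch gives a yield of 81.70%.

Revised batch per 250.0 lb glass:
  spodumene concentrate: 46.09 lb
  sand: 74.04 lb
  periclase: 53.98 lb
  lithium carbonate: 26.54 lb
  potash: 52.53 lb
  sodium carbonate: 52.82 lb
Total batch = 306.0 lb; LOI loss = 55.98 lb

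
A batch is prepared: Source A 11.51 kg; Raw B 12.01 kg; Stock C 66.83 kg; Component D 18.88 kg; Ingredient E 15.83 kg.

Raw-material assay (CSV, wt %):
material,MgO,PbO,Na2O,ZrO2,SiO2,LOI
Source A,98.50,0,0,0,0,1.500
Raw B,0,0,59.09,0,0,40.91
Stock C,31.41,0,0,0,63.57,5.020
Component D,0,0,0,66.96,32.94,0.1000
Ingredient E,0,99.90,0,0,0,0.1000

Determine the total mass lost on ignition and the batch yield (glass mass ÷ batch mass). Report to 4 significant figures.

LOI loss = 8.476 kg; glass = 116.6 kg; yield = 93.22%

Working values appear, rounded to four significant figures, between the steps — each numeric step carries full float precision at each step — each reported number takes just one rounding — the derived quantities are re-derived in full precision (ignition loss, glass mass, totals, five oxide percentages, the yield) from the weighed amounts at 116.6 kg of glass, exactly as printed in problem or answer.
Material-by-material LOI:
  Source A: 11.51 × 0.01500 = 0.1726 kg
  Raw B: 12.01 × 0.4091 = 4.913 kg
  Stock C: 66.83 × 0.05020 = 3.355 kg
  Component D: 18.88 × 0.001000 = 0.01888 kg
  Ingredient E: 15.83 × 0.001000 = 0.01583 kg
Total LOI = 8.476 kg
Glass = batch − LOI = 125.1 − 8.476 = 116.6 kg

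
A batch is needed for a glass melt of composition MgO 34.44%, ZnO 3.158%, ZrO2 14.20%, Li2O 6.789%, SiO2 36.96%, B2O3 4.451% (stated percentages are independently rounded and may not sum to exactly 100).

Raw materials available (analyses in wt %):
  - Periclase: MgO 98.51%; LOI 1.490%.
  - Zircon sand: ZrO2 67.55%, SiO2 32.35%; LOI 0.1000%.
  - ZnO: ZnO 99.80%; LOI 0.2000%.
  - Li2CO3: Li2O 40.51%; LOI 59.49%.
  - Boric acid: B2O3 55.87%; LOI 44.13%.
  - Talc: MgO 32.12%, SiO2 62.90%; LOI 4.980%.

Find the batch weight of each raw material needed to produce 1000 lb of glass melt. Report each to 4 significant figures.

Batch per 1000 lb glass melt:
  Periclase: 193.3 lb
  Zircon sand: 210.2 lb
  ZnO: 31.64 lb
  Li2CO3: 167.6 lb
  Boric acid: 79.67 lb
  Talc: 479.5 lb
Total batch = 1162 lb; LOI loss = 161.9 lb; yield = 86.07%

The whole derivation runs at full precision all the way through; the intermediate values are shown, with 4-significant-figure rounding, as written. Each reported figure takes a single rounding — all derived quantities (glass mass, the yield, LOI, six oxide percentages, the totals) are computed starting from the weights at 1000 lb of glass at full float precision, exactly as printed in the problem or the answer.
Oxide mass targets, per 1000 lb glass melt:
  MgO: 34.44% × 1000 = 344.4 lb
  ZnO: 3.158% × 1000 = 31.58 lb
  ZrO2: 14.20% × 1000 = 142.0 lb
  Li2O: 6.789% × 1000 = 67.89 lb
  SiO2: 36.96% × 1000 = 369.6 lb
  B2O3: 4.451% × 1000 = 44.51 lb
A balance pass over the oxides, given the weights on record, per the basis as stated (oxide sums agree with the targets net of answer rounding effects):
  MgO: 193.3·0.9851 + 479.5·0.3212 = 344.4 lb (target 344.4 lb)
  ZnO: 31.64·0.9980 = 31.58 lb (target 31.58 lb)
  ZrO2: 210.2·0.6755 = 142.0 lb (target 142.0 lb)
  Li2O: 167.6·0.4051 = 67.89 lb (target 67.89 lb)
  SiO2: 210.2·0.3235 + 479.5·0.6290 = 369.6 lb (target 369.6 lb)
  B2O3: 79.67·0.5587 = 44.51 lb (target 44.51 lb)
Glass mass check: the batch minus its LOI: 1000 lb (the targets, summed, come to 1000 lb; basis as stated: 1000 lb — a pure rounding effect).
Whole-batch sum: Σ batch = 1162 lb; loss to ignition Σ batch·LOI = 161.9 lb; yield = glass ÷ total batch = 86.07%.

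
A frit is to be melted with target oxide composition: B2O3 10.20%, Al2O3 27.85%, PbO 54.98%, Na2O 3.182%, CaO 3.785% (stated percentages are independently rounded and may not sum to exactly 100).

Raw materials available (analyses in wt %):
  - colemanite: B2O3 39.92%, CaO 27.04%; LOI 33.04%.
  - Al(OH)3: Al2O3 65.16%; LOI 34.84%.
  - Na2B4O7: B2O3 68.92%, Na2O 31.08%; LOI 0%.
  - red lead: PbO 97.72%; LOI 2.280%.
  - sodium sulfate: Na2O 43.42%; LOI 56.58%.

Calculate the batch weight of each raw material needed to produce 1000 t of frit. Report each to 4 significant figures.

Batch per 1000 t frit:
  colemanite: 140.0 t
  Al(OH)3: 427.4 t
  Na2B4O7: 66.92 t
  red lead: 562.6 t
  sodium sulfate: 25.38 t
Total batch = 1222 t; LOI loss = 222.3 t; yield = 81.81%

In-progress results are displayed, with 4-significant-figure rounding, as written — exact precision is kept at every stage. Exactly one rounding goes into each reported number. All derived quantities (five oxide percentages, the yield, net glass mass, LOI, the totals) are carried at full precision from the batch weights on 1000 t of glass as given in the question or the answer.
Oxide mass targets, per 1000 t frit:
  B2O3: 10.20% × 1000 = 102.0 t
  Al2O3: 27.85% × 1000 = 278.5 t
  PbO: 54.98% × 1000 = 549.8 t
  Na2O: 3.182% × 1000 = 31.82 t
  CaO: 3.785% × 1000 = 37.85 t
Sums-versus-targets review per the reported batch figures, at the basis given (summed amounts equal target values inside rounding margins):
  B2O3: 140.0·0.3992 + 66.92·0.6892 = 102.0 t (target 102.0 t)
  Al2O3: 427.4·0.6516 = 278.5 t (target 278.5 t)
  PbO: 562.6·0.9772 = 549.8 t (target 549.8 t)
  Na2O: 66.92·0.3108 + 25.38·0.4342 = 31.82 t (target 31.82 t)
  CaO: 140.0·0.2704 = 37.86 t (target 37.85 t)
Glass-mass bookkeeping: net batch after ignition = 1000 t (targets for the oxides total 1000 t; against the stated basis, 1000 t — a pure rounding effect).
Summing the batch: Σ batch = 1222 t; LOI loss = Σ batch·LOI = 222.3 t; yield, glass over the total, = 81.81%.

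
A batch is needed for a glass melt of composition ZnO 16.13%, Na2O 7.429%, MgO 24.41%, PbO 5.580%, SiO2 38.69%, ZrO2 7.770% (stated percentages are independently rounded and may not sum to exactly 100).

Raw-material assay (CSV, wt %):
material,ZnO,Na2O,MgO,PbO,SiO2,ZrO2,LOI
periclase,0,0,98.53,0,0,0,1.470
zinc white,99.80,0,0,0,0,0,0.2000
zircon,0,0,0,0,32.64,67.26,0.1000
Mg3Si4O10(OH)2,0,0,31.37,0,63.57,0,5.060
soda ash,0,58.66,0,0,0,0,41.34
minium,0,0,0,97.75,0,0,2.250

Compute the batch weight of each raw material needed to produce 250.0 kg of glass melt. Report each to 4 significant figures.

Batch per 250.0 kg glass melt:
  periclase: 18.21 kg
  zinc white: 40.41 kg
  zircon: 28.88 kg
  Mg3Si4O10(OH)2: 137.3 kg
  soda ash: 31.66 kg
  minium: 14.27 kg
Total batch = 270.7 kg; LOI loss = 20.73 kg; yield = 92.34%

Intermediates are printed (rounded to four significant digits) in the printout — the whole derivation runs at full float precision at every stage. Each reported number takes exactly one rounding — all derived quantities (the six compositions, glass mass, totals, LOI, yield) are carried using the weight values at 250.0 kg of glass in full float precision, exactly as shown in the question or the answer.
Target oxide masses per 250.0 kg glass melt:
  ZnO: 16.13% × 250.0 = 40.32 kg
  Na2O: 7.429% × 250.0 = 18.57 kg
  MgO: 24.41% × 250.0 = 61.02 kg
  PbO: 5.580% × 250.0 = 13.95 kg
  SiO2: 38.69% × 250.0 = 96.72 kg
  ZrO2: 7.770% × 250.0 = 19.42 kg
Sums-versus-targets review given the weights on record, under the basis named above (delivered sums recover each target exact up to rounding of places):
  ZnO: 40.41·0.9980 = 40.33 kg (target 40.32 kg)
  Na2O: 31.66·0.5866 = 18.57 kg (target 18.57 kg)
  MgO: 18.21·0.9853 + 137.3·0.3137 = 61.01 kg (target 61.02 kg)
  PbO: 14.27·0.9775 = 13.95 kg (target 13.95 kg)
  SiO2: 28.88·0.3264 + 137.3·0.6357 = 96.71 kg (target 96.72 kg)
  ZrO2: 28.88·0.6726 = 19.42 kg (target 19.42 kg)
Mass balance on the glass: total batch − LOI = 250.0 kg (summing oxide targets gives 250.0 kg; against the stated basis, 250.0 kg — differing by rounding only).
Whole-batch sum: Σ batch = 270.7 kg; loss to ignition Σ batch·LOI = 20.73 kg; the yield ratio, glass ÷ batch: 92.34%.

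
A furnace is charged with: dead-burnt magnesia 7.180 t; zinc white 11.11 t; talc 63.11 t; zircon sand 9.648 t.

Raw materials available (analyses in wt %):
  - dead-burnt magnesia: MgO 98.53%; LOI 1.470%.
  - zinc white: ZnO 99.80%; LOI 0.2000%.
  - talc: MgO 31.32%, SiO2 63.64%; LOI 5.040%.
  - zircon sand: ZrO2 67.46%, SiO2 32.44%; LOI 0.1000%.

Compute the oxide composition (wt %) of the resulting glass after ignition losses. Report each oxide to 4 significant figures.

Glass mass = 87.73 t (batch 91.05 − LOI 3.318).
Composition: ZrO2 7.419%, MgO 30.59%, ZnO 12.64%, SiO2 49.35%

Values along the way are shown (rounded to four significant digits) across the worked steps. Exact precision is carried all the way through — exactly one rounding lands on each reported number; all derived quantities are rebuilt at full precision (totals, net glass mass, LOI, four oxide percentages, yield) from the batch weights at 87.73 t of glass as set out in the question or the answer.
Oxide masses out of the charge:
  ZrO2: 9.648·0.6746 = 6.509 t
  MgO: 7.180·0.9853 + 63.11·0.3132 = 26.84 t
  ZnO: 11.11·0.9980 = 11.09 t
  SiO2: 63.11·0.6364 + 9.648·0.3244 = 43.29 t
LOI: 7.180·0.01470 + 11.11·0.002000 + 63.11·0.05040 + 9.648·0.001000 = 3.318 t
The glass mass, total less LOI, = 91.05 − 3.318 = 87.73 t (= the summed oxide contributions)
wt % = 100 × oxide mass / glass mass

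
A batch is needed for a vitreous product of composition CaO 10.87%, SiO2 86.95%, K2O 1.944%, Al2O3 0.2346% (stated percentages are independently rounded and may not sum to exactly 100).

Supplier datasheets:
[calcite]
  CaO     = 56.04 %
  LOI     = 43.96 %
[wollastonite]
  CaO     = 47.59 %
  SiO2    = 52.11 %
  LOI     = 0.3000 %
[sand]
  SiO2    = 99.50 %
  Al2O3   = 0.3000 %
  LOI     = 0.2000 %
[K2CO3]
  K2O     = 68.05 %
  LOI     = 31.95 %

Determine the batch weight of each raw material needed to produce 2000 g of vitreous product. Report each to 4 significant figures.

Batch per 2000 g vitreous product:
  calcite: 90.00 g
  wollastonite: 350.8 g
  sand: 1564 g
  K2CO3: 57.13 g
Total batch = 2062 g; LOI loss = 62.00 g; yield = 96.99%

In-progress results appear rounded off to 4 significant digits across the worked steps — full precision is held end to end; every reported figure takes just one rounding; all derived quantities, including the yield, four oxide percentages, ignition loss, totals, glass mass, are rebuilt from the batch weights on 2000 g of glass in full precision precisely as stated by the problem or answer text.
Oxide mass targets, per 2000 g vitreous product:
  CaO: 10.87% × 2000 = 217.4 g
  SiO2: 86.95% × 2000 = 1739 g
  K2O: 1.944% × 2000 = 38.88 g
  Al2O3: 0.2346% × 2000 = 4.692 g
Checking each oxide sum with the batch weights as given, at the basis given (summed amounts equal target values given rounding of the digits):
  CaO: 90.00·0.5604 + 350.8·0.4759 = 217.4 g (target 217.4 g)
  SiO2: 350.8·0.5211 + 1564·0.9950 = 1739 g (target 1739 g)
  K2O: 57.13·0.6805 = 38.88 g (target 38.88 g)
  Al2O3: 1564·0.003000 = 4.692 g (target 4.692 g)
Glass-mass sanity pass: total batch − LOI = 2000 g (the Σ of target masses is 2000 g; versus the stated basis of 2000 g — any gap is answer rounding).
Total batch = Σ batch = 2062 g; LOI removed, Σ of batch·LOI: 62.00 g; yield, glass over the total, = 96.99%.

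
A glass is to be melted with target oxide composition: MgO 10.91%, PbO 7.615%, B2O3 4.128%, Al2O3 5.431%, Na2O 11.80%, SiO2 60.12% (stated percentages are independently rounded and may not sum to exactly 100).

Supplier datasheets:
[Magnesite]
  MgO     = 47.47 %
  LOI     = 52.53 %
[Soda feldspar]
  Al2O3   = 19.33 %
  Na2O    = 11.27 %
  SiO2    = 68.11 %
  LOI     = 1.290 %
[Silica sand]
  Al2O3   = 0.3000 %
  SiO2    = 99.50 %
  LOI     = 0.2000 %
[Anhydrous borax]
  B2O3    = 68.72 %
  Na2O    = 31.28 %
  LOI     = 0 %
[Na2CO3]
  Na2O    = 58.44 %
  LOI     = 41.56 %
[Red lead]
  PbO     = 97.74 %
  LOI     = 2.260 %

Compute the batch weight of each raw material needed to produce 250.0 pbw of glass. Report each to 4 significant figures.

Values along the way are printed rounded off to 4 significant figures alongside each step — every computation carries full float precision end to end; each reported result takes just one rounding; derived quantities, which include the yield, glass mass, totals, six oxide percentages, LOI, are carried at exact precision, exactly as printed in question or answer, starting from the weights at 250.0 pbw of glass.
Oxide mass targets, per 250.0 pbw glass:
  MgO: 10.91% × 250.0 = 27.28 pbw
  PbO: 7.615% × 250.0 = 19.04 pbw
  B2O3: 4.128% × 250.0 = 10.32 pbw
  Al2O3: 5.431% × 250.0 = 13.58 pbw
  Na2O: 11.80% × 250.0 = 29.50 pbw
  SiO2: 60.12% × 250.0 = 150.3 pbw
Sums-versus-targets review working from each reported weight, relative to the basis at hand (every target is met by its sum up to rounding of the answer):
  MgO: 57.46·0.4747 = 27.28 pbw (target 27.28 pbw)
  PbO: 19.48·0.9774 = 19.04 pbw (target 19.04 pbw)
  B2O3: 15.02·0.6872 = 10.32 pbw (target 10.32 pbw)
  Al2O3: 68.63·0.1933 + 104.1·0.003000 = 13.58 pbw (target 13.58 pbw)
  Na2O: 68.63·0.1127 + 15.02·0.3128 + 29.21·0.5844 = 29.50 pbw (target 29.50 pbw)
  SiO2: 68.63·0.6811 + 104.1·0.9950 = 150.3 pbw (target 150.3 pbw)
Glass mass check: net batch after ignition = 250.0 pbw (summing oxide targets gives 250.0 pbw; basis as stated: 250.0 pbw — rounding explains the deltas).
Batch grand total — Σ batch = 293.9 pbw; loss to ignition Σ batch·LOI = 43.86 pbw; yield = glass ÷ total batch = 85.08%.

Batch per 250.0 pbw glass:
  Magnesite: 57.46 pbw
  Soda feldspar: 68.63 pbw
  Silica sand: 104.1 pbw
  Anhydrous borax: 15.02 pbw
  Na2CO3: 29.21 pbw
  Red lead: 19.48 pbw
Total batch = 293.9 pbw; LOI loss = 43.86 pbw; yield = 85.08%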